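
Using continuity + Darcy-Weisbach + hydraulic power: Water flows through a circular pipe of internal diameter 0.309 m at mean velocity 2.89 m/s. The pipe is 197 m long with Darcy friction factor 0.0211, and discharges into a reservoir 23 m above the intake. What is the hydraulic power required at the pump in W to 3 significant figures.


Approach: apply continuity + Darcy-Weisbach + hydraulic power, Q = A*v; hf = f*(L/D)*(v^2/(2g)); H = static + hf; P = rho*g*Q*H.
Step 1 — flow rate (continuity, Q = A*v):
  A = pi*(0.309/2)^2 = 0.074991 m^2
  Q = 0.074991 * 2.89 = 0.21672 m^3/s
Step 2 — friction head loss (Darcy-Weisbach):
  hf = 0.0211 * (197/0.309) * (2.89^2 / (2*9.81))
  hf = 5.7265 m
Step 3 — total head: H = 23 + 5.7265 = 28.726 m
Step 4 — hydraulic power (P = rho*g*Q*H):
  P = 1000 * 9.81 * 0.21672 * 28.726 = 61100 W
Therefore the hydraulic power required at the pump = 61100 W.


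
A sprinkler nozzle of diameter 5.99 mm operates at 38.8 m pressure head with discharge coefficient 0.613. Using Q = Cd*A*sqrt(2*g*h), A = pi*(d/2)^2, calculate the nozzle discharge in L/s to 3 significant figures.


A = pi*(5.99e-3/2)^2 = 2.8180e-05 m^2
Q = 0.613 * 2.8180e-05 * sqrt(2*9.81*38.8) * 1000 = 0.477 L/s
Therefore the nozzle discharge = 0.477 L/s.


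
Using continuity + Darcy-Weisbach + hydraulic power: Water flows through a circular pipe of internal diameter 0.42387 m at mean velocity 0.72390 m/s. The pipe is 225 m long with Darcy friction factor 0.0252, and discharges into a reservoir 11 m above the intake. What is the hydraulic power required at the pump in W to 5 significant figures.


Approach: apply continuity + Darcy-Weisbach + hydraulic power, Q = A*v; hf = f*(L/D)*(v^2/(2g)); H = static + hf; P = rho*g*Q*H.
Step 1 — flow rate (continuity, Q = A*v):
  A = pi*(0.42387/2)^2 = 0.1411092 m^2
  Q = 0.1411092 * 0.72390 = 0.1021489 m^3/s
Step 2 — friction head loss (Darcy-Weisbach):
  hf = 0.0252 * (225/0.42387) * (0.72390^2 / (2*9.81))
  hf = 0.3572799 m
Step 3 — total head: H = 11 + 0.3572799 = 11.35728 m
Step 4 — hydraulic power (P = rho*g*Q*H):
  P = 1000 * 9.81 * 0.1021489 * 11.35728 = 11381 W
Therefore the hydraulic power required at the pump = 11381 W.


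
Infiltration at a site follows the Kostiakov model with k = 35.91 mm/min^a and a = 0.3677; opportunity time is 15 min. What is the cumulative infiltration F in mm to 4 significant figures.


Approach: apply the Kostiakov infiltration equation, F = k*t^a.
F = 35.91 * 15^0.3677 = 97.20 mm
Therefore the cumulative infiltration F = 97.20 mm.


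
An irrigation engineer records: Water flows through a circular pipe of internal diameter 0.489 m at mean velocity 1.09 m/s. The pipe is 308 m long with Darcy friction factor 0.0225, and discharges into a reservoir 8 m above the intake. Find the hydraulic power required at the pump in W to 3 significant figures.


Approach: apply continuity + Darcy-Weisbach + hydraulic power, Q = A*v; hf = f*(L/D)*(v^2/(2g)); H = static + hf; P = rho*g*Q*H.
Step 1 — flow rate (continuity, Q = A*v):
  A = pi*(0.489/2)^2 = 0.18781 m^2
  Q = 0.18781 * 1.09 = 0.20471 m^3/s
Step 2 — friction head loss (Darcy-Weisbach):
  hf = 0.0225 * (308/0.489) * (1.09^2 / (2*9.81))
  hf = 0.85818 m
Step 3 — total head: H = 8 + 0.85818 = 8.8582 m
Step 4 — hydraulic power (P = rho*g*Q*H):
  P = 1000 * 9.81 * 0.20471 * 8.8582 = 17800 W
Therefore the hydraulic power required at the pump = 17800 W.


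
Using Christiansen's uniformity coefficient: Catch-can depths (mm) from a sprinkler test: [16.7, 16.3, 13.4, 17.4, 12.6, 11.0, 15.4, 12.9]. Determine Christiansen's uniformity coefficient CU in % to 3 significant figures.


Approach: apply Christiansen's uniformity coefficient, CU = (1 - mean_abs_deviation/mean)*100.
mean = 14.463 mm
mean |d_i - mean| = 1.9875 mm
CU = (1 - 1.9875/14.463)*100 = 86.3 %
Therefore Christiansen's uniformity coefficient CU = 86.3 %.


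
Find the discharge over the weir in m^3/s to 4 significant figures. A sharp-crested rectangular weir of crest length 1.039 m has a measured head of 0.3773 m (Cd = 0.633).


Approach: apply the rectangular weir equation, Q = (2/3)*Cd*L*sqrt(2g)*H^1.5.
Q = (2/3)*0.633*1.039*sqrt(2*9.81)*0.3773^1.5 = 0.4501 m^3/s
Therefore the discharge over the weir = 0.4501 m^3/s.


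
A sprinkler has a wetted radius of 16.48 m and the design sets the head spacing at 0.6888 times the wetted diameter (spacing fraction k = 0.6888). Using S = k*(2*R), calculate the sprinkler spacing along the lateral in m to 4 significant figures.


S = 0.6888 * (2 * 16.48) = 22.70 m
Therefore the sprinkler spacing along the lateral = 22.70 m.


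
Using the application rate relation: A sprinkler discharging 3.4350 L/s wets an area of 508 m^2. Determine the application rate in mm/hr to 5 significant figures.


Approach: apply the application rate relation, rate = (Q/A)*3600.
rate = (3.4350 / 508) * 3600 = 24.343 mm/hr
Therefore the application rate = 24.343 mm/hr.


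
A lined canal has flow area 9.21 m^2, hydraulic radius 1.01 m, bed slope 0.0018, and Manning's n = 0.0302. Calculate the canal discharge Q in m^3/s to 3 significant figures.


Approach: apply Manning's equation, Q = (1/n)*A*R^(2/3)*S^(1/2).
Q = (1/0.0302) * 9.21 * 1.01^(2/3) * 0.0018^(1/2) = 13.0 m^3/s
Therefore the canal discharge Q = 13.0 m^3/s.


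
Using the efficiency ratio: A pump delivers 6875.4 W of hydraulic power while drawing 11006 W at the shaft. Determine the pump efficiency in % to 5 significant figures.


Approach: apply the efficiency ratio, eta = (P_out/P_in)*100.
eta = (6875.4 / 11006) * 100 = 62.470 %
Therefore the pump efficiency = 62.470 %.


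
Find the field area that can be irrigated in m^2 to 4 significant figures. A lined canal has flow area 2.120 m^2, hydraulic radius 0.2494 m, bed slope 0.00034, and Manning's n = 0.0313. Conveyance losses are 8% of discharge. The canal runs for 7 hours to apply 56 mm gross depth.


Approach: apply Manning's equation with a conveyance and depth budget, Q = (1/n)*A*R^(2/3)*S^(1/2); Q_field = Q*(1-loss); Area = Q_field*t/(d/1000).
Step 1 — canal discharge (Manning's equation):
  Q = (1/0.0313) * 2.120 * 0.2494^(2/3) * 0.00034^(1/2) = 0.494837 m^3/s
Step 2 — delivered flow: Q_field = 0.494837*(1 - 8/100) = 0.455250 m^3/s
Step 3 — volume delivered: V = 0.455250 * 7*3600 = 11472.3 m^3
Step 4 — area served: A = V / (depth/1000) = 11472.3 / 0.056 = 204900 m^2
Therefore the field area that can be irrigated = 204900 m^2.


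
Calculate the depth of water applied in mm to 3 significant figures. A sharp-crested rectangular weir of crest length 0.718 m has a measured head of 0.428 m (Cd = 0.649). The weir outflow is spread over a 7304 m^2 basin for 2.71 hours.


Approach: apply the rectangular weir equation with a volume-to-depth conversion, Q = (2/3)*Cd*L*sqrt(2g)*H^1.5; d = Q*t/A * 1000.
Step 1 — weir discharge:
  Q = (2/3)*0.649*0.718*sqrt(2*9.81)*0.428^1.5 = 0.38529 m^3/s
Step 2 — volume: V = 0.38529 * 2.71*3600 = 3758.9 m^3
Step 3 — depth: d = V/A * 1000 = 3758.9/7304 * 1000 = 515 mm
Therefore the depth of water applied = 515 mm.


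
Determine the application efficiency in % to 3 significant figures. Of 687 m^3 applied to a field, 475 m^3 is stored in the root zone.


Approach: apply the application efficiency ratio, Ea = (stored/applied)*100.
Ea = (475/687)*100 = 69.1 %
Therefore the application efficiency = 69.1 %.


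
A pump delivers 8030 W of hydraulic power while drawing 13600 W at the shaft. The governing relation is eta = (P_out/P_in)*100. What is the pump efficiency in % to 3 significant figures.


eta = (8030 / 13600) * 100 = 59.0 %
Therefore the pump efficiency = 59.0 %.


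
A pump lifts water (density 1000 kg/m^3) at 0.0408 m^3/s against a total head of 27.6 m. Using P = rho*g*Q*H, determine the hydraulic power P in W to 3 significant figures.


P = 1000 * 9.81 * 0.0408 * 27.6 = 11000 W
Therefore the hydraulic power P = 11000 W.


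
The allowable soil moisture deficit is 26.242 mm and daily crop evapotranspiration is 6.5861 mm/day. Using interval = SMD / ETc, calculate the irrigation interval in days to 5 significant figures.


interval = 26.242 / 6.5861 = 3.9845 days
Therefore the irrigation interval = 3.9845 days.


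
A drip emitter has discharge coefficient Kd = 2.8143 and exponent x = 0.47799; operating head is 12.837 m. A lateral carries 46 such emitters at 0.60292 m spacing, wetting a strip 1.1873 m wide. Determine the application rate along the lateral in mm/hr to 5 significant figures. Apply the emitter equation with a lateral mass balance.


Approach: apply the emitter equation with a lateral mass balance, q = Kd*h^x; Q = n*q; rate = Q/(n*spacing*width).
Step 1 — single emitter flow (q = Kd*h^x):
  q = 2.8143 * 12.837^0.47799 = 9.532458 L/hr
Step 2 — total lateral flow: Q = 46 * 9.532458 = 438.4930 L/hr
Step 3 — wetted area: A = 46 * 0.60292 * 1.1873 = 32.92896 m^2
Step 4 — application rate: Q/A = 438.4930/32.92896 = 13.316 mm/hr
Therefore the application rate along the lateral = 13.316 mm/hr.


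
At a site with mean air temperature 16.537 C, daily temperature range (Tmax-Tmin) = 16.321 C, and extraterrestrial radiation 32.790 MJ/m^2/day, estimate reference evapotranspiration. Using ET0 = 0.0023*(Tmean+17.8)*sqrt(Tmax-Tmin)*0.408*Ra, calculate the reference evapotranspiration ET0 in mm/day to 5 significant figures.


ET0 = 0.0023*(16.537+17.8)*sqrt(16.321)*0.408*32.790 = 4.2684 mm/day
Therefore the reference evapotranspiration ET0 = 4.2684 mm/day.


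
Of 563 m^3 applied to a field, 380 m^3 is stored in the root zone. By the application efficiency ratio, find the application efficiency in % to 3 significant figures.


Approach: apply the application efficiency ratio, Ea = (stored/applied)*100.
Ea = (380/563)*100 = 67.5 %
Therefore the application efficiency = 67.5 %.


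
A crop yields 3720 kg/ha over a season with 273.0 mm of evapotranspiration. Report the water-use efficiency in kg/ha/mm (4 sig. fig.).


Approach: apply the water-use efficiency ratio, WUE = yield/ET.
WUE = 3720 / 273.0 = 13.63 kg/ha/mm
Therefore the water-use efficiency = 13.63 kg/ha/mm.


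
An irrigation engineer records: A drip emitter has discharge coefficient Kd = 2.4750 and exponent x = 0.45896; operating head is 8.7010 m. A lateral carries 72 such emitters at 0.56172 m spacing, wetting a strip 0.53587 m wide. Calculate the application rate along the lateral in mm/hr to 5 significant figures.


Approach: apply the emitter equation with a lateral mass balance, q = Kd*h^x; Q = n*q; rate = Q/(n*spacing*width).
Step 1 — single emitter flow (q = Kd*h^x):
  q = 2.4750 * 8.7010^0.45896 = 6.680360 L/hr
Step 2 — total lateral flow: Q = 72 * 6.680360 = 480.9859 L/hr
Step 3 — wetted area: A = 72 * 0.56172 * 0.53587 = 21.67264 m^2
Step 4 — application rate: Q/A = 480.9859/21.67264 = 22.193 mm/hr
Therefore the application rate along the lateral = 22.193 mm/hr.


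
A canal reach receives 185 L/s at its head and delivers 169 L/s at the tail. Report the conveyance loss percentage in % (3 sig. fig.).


Approach: apply the conveyance loss ratio, loss% = ((Q_head - Q_tail)/Q_head)*100.
loss = ((185 - 169)/185)*100 = 8.65 %
Therefore the conveyance loss percentage = 8.65 %.


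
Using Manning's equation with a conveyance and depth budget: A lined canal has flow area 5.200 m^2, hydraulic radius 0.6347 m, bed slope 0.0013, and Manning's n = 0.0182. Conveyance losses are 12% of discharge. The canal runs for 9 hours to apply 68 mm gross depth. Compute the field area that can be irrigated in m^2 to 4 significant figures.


Approach: apply Manning's equation with a conveyance and depth budget, Q = (1/n)*A*R^(2/3)*S^(1/2); Q_field = Q*(1-loss); Area = Q_field*t/(d/1000).
Step 1 — canal discharge (Manning's equation):
  Q = (1/0.0182) * 5.200 * 0.6347^(2/3) * 0.0013^(1/2) = 7.60821 m^3/s
Step 2 — delivered flow: Q_field = 7.60821*(1 - 12/100) = 6.69523 m^3/s
Step 3 — volume delivered: V = 6.69523 * 9*3600 = 216925 m^3
Step 4 — area served: A = V / (depth/1000) = 216925 / 0.068 = 3190000 m^2
Therefore the field area that can be irrigated = 3190000 m^2.


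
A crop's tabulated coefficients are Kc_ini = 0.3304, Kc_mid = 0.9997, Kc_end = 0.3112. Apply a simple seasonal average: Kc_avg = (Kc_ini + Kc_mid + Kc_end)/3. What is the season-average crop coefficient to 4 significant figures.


Kc_avg = (0.3304 + 0.9997 + 0.3112)/3 = 0.5471
Therefore the season-average crop coefficient = 0.5471.


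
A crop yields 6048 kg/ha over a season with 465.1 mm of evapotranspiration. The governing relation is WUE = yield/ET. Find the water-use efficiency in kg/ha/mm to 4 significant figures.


WUE = 6048 / 465.1 = 13.00 kg/ha/mm
Therefore the water-use efficiency = 13.00 kg/ha/mm.


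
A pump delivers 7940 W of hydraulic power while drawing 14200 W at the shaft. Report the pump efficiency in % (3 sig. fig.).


Approach: apply the efficiency ratio, eta = (P_out/P_in)*100.
eta = (7940 / 14200) * 100 = 55.9 %
Therefore the pump efficiency = 55.9 %.


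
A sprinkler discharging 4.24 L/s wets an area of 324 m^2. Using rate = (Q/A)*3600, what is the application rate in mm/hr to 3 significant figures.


rate = (4.24 / 324) * 3600 = 47.1 mm/hr
Therefore the application rate = 47.1 mm/hr.


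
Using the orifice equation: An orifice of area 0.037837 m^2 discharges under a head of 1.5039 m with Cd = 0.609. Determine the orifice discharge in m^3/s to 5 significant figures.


Approach: apply the orifice equation, Q = Cd*A*sqrt(2*g*h).
Q = 0.609 * 0.037837 * sqrt(2*9.81*1.5039) = 0.12517 m^3/s
Therefore the orifice discharge = 0.12517 m^3/s.


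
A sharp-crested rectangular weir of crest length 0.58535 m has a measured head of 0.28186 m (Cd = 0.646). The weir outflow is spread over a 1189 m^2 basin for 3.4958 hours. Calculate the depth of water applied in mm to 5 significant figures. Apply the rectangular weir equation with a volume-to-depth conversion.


Approach: apply the rectangular weir equation with a volume-to-depth conversion, Q = (2/3)*Cd*L*sqrt(2g)*H^1.5; d = Q*t/A * 1000.
Step 1 — weir discharge:
  Q = (2/3)*0.646*0.58535*sqrt(2*9.81)*0.28186^1.5 = 0.1670923 m^3/s
Step 2 — volume: V = 0.1670923 * 3.4958*3600 = 2102.837 m^3
Step 3 — depth: d = V/A * 1000 = 2102.837/1189 * 1000 = 1768.6 mm
Therefore the depth of water applied = 1768.6 mm.


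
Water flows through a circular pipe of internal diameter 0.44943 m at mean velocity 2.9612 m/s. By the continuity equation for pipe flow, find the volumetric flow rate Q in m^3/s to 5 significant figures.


Approach: apply the continuity equation for pipe flow, Q = A * v with A = pi*(D/2)^2.
A = pi*(0.44943/2)^2 = 0.1586405 m^2
Q = 0.1586405 * 2.9612 = 0.46977 m^3/s
Therefore the volumetric flow rate Q = 0.46977 m^3/s.


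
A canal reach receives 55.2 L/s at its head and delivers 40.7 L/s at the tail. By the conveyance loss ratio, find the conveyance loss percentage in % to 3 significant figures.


Approach: apply the conveyance loss ratio, loss% = ((Q_head - Q_tail)/Q_head)*100.
loss = ((55.2 - 40.7)/55.2)*100 = 26.3 %
Therefore the conveyance loss percentage = 26.3 %.


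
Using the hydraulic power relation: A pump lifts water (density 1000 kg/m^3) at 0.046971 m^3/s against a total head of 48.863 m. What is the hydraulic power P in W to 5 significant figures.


Approach: apply the hydraulic power relation, P = rho*g*Q*H.
P = 1000 * 9.81 * 0.046971 * 48.863 = 22515 W
Therefore the hydraulic power P = 22515 W.


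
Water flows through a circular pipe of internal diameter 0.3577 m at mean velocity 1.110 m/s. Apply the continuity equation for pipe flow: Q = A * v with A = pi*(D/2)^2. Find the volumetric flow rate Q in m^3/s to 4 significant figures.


A = pi*(0.3577/2)^2 = 0.100491 m^2
Q = 0.100491 * 1.110 = 0.1115 m^3/s
Therefore the volumetric flow rate Q = 0.1115 m^3/s.


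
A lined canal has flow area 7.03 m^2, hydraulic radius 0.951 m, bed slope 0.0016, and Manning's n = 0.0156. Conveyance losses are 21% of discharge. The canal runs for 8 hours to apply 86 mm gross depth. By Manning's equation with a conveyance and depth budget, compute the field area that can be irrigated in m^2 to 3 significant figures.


Approach: apply Manning's equation with a conveyance and depth budget, Q = (1/n)*A*R^(2/3)*S^(1/2); Q_field = Q*(1-loss); Area = Q_field*t/(d/1000).
Step 1 — canal discharge (Manning's equation):
  Q = (1/0.0156) * 7.03 * 0.951^(2/3) * 0.0016^(1/2) = 17.432 m^3/s
Step 2 — delivered flow: Q_field = 17.432*(1 - 21/100) = 13.771 m^3/s
Step 3 — volume delivered: V = 13.771 * 8*3600 = 396610 m^3
Step 4 — area served: A = V / (depth/1000) = 396610 / 0.086 = 4610000 m^2
Therefore the field area that can be irrigated = 4610000 m^2.


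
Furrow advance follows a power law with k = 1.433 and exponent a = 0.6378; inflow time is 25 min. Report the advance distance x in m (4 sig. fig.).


Approach: apply the power-law advance function, x = k*t^a.
x = 1.433 * 25^0.6378 = 11.16 m
Therefore the advance distance x = 11.16 m.


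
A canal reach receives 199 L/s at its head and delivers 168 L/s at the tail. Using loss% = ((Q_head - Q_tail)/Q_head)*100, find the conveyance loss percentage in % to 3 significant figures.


loss = ((199 - 168)/199)*100 = 15.6 %
Therefore the conveyance loss percentage = 15.6 %.


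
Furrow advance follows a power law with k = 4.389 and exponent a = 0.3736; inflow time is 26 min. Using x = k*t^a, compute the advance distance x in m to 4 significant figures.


x = 4.389 * 26^0.3736 = 14.83 m
Therefore the advance distance x = 14.83 m.


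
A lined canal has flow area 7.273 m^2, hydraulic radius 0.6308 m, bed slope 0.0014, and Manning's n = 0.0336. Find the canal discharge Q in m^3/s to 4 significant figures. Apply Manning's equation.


Approach: apply Manning's equation, Q = (1/n)*A*R^(2/3)*S^(1/2).
Q = (1/0.0336) * 7.273 * 0.6308^(2/3) * 0.0014^(1/2) = 5.957 m^3/s
Therefore the canal discharge Q = 5.957 m^3/s.


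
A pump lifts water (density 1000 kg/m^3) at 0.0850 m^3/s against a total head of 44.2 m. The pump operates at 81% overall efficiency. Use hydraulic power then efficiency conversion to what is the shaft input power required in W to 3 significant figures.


Approach: apply hydraulic power then efficiency conversion, P = rho*g*Q*H; P_in = P/eta.
Step 1 — hydraulic power (P = rho*g*Q*H):
  P = 1000 * 9.81 * 0.0850 * 44.2 = 36856 W
Step 2 — input power: P_in = P/eta = 36856 / 0.81 = 45500 W
Therefore the shaft input power required = 45500 W.


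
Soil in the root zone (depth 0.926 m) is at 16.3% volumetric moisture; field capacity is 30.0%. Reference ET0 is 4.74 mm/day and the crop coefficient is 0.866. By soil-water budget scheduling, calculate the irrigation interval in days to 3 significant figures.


Approach: apply soil-water budget scheduling, SMD = (FC-theta)/100*depth*1000; ETc = ET0*Kc; interval = SMD/ETc.
Step 1 — soil moisture deficit:
  SMD = (30.0 - 16.3)/100 * 0.926 * 1000 = 126.86 mm
Step 2 — daily crop ET (ETc = ET0*Kc):
  ETc = 4.74 * 0.866 = 4.1048 mm/day
Step 3 — irrigation interval (SMD/ETc):
  interval = 126.86 / 4.1048 = 30.9 days
Therefore the irrigation interval = 30.9 days.


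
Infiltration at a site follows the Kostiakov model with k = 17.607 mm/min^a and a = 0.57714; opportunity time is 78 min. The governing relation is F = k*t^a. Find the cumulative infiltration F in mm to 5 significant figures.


F = 17.607 * 78^0.57714 = 217.62 mm
Therefore the cumulative infiltration F = 217.62 mm.


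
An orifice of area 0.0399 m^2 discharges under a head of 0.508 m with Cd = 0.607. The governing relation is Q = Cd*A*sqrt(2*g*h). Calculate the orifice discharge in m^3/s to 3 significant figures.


Q = 0.607 * 0.0399 * sqrt(2*9.81*0.508) = 0.0765 m^3/s
Therefore the orifice discharge = 0.0765 m^3/s.


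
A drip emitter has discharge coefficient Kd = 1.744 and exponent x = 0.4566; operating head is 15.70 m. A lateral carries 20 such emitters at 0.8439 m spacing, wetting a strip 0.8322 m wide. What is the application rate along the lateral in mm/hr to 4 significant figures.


Approach: apply the emitter equation with a lateral mass balance, q = Kd*h^x; Q = n*q; rate = Q/(n*spacing*width).
Step 1 — single emitter flow (q = Kd*h^x):
  q = 1.744 * 15.70^0.4566 = 6.13189 L/hr
Step 2 — total lateral flow: Q = 20 * 6.13189 = 122.638 L/hr
Step 3 — wetted area: A = 20 * 0.8439 * 0.8322 = 14.0459 m^2
Step 4 — application rate: Q/A = 122.638/14.0459 = 8.731 mm/hr
Therefore the application rate along the lateral = 8.731 mm/hr.


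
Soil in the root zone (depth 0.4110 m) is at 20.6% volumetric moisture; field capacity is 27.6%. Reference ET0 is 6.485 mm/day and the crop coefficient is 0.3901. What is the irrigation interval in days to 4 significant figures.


Approach: apply soil-water budget scheduling, SMD = (FC-theta)/100*depth*1000; ETc = ET0*Kc; interval = SMD/ETc.
Step 1 — soil moisture deficit:
  SMD = (27.6 - 20.6)/100 * 0.4110 * 1000 = 28.7700 mm
Step 2 — daily crop ET (ETc = ET0*Kc):
  ETc = 6.485 * 0.3901 = 2.52980 mm/day
Step 3 — irrigation interval (SMD/ETc):
  interval = 28.7700 / 2.52980 = 11.37 days
Therefore the irrigation interval = 11.37 days.


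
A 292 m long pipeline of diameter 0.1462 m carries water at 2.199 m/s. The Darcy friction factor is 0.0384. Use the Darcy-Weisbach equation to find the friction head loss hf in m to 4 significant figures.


Approach: apply the Darcy-Weisbach equation, hf = f*(L/D)*(v^2/(2g)).
hf = 0.0384 * (292/0.1462) * (2.199^2 / (2*9.81))
hf = 18.90 m
Therefore the friction head loss hf = 18.90 m.


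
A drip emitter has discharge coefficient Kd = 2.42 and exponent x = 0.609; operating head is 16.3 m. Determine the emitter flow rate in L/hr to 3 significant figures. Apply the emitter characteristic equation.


Approach: apply the emitter characteristic equation, q = Kd * h^x.
q = 2.42 * 16.3^0.609 = 13.2 L/hr
Therefore the emitter flow rate = 13.2 L/hr.


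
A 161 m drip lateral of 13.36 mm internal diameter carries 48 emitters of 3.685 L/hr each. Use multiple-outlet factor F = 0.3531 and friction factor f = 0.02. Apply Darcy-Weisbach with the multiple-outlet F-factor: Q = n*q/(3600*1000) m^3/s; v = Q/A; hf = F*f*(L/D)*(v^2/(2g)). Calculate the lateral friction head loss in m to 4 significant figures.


Q = 48*3.685/(3600*1000) = 4.91333e-05 m^3/s
A = pi*(13.36e-3/2)^2 = 1.40185e-04 m^2, so v = Q/A = 0.350488 m/s
hf = 0.3531*0.02*(161/0.01336)*(0.350488^2/(2*9.81)) = 0.5328 m
Therefore the lateral friction head loss = 0.5328 m.


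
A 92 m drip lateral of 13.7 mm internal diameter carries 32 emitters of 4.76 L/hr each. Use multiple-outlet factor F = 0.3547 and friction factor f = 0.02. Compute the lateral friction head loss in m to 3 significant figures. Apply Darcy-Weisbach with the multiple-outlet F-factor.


Approach: apply Darcy-Weisbach with the multiple-outlet F-factor, Q = n*q/(3600*1000) m^3/s; v = Q/A; hf = F*f*(L/D)*(v^2/(2g)).
Q = 32*4.76/(3600*1000) = 4.2311e-05 m^3/s
A = pi*(13.7e-3/2)^2 = 1.4741e-04 m^2, so v = Q/A = 0.28703 m/s
hf = 0.3547*0.02*(92/0.0137)*(0.28703^2/(2*9.81)) = 0.200 m
Therefore the lateral friction head loss = 0.200 m.


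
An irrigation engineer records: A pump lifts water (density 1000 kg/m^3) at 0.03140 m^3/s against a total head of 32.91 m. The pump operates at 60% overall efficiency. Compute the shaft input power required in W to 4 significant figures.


Approach: apply hydraulic power then efficiency conversion, P = rho*g*Q*H; P_in = P/eta.
Step 1 — hydraulic power (P = rho*g*Q*H):
  P = 1000 * 9.81 * 0.03140 * 32.91 = 10137.4 W
Step 2 — input power: P_in = P/eta = 10137.4 / 0.6 = 16900 W
Therefore the shaft input power required = 16900 W.


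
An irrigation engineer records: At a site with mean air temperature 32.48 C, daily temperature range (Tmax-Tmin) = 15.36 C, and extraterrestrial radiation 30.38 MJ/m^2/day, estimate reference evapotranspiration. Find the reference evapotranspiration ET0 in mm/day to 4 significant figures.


Approach: apply the Hargreaves-Samani method, ET0 = 0.0023*(Tmean+17.8)*sqrt(Tmax-Tmin)*0.408*Ra.
ET0 = 0.0023*(32.48+17.8)*sqrt(15.36)*0.408*30.38 = 5.618 mm/day
Therefore the reference evapotranspiration ET0 = 5.618 mm/day.


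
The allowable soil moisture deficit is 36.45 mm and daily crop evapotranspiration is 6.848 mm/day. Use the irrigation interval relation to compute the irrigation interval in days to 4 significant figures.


Approach: apply the irrigation interval relation, interval = SMD / ETc.
interval = 36.45 / 6.848 = 5.323 days
Therefore the irrigation interval = 5.323 days.


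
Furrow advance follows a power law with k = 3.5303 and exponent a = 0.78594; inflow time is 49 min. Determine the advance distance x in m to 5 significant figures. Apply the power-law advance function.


Approach: apply the power-law advance function, x = k*t^a.
x = 3.5303 * 49^0.78594 = 75.198 m
Therefore the advance distance x = 75.198 m.


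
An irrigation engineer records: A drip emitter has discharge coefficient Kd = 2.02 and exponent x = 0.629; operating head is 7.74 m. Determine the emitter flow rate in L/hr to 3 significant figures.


Approach: apply the emitter characteristic equation, q = Kd * h^x.
q = 2.02 * 7.74^0.629 = 7.32 L/hr
Therefore the emitter flow rate = 7.32 L/hr.


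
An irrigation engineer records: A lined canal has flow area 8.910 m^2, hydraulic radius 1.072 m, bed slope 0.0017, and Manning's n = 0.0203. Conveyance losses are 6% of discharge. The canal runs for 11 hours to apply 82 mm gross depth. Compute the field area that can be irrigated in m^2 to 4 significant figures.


Approach: apply Manning's equation with a conveyance and depth budget, Q = (1/n)*A*R^(2/3)*S^(1/2); Q_field = Q*(1-loss); Area = Q_field*t/(d/1000).
Step 1 — canal discharge (Manning's equation):
  Q = (1/0.0203) * 8.910 * 1.072^(2/3) * 0.0017^(1/2) = 18.9555 m^3/s
Step 2 — delivered flow: Q_field = 18.9555*(1 - 6/100) = 17.8182 m^3/s
Step 3 — volume delivered: V = 17.8182 * 11*3600 = 705601 m^3
Step 4 — area served: A = V / (depth/1000) = 705601 / 0.082 = 8605000 m^2
Therefore the field area that can be irrigated = 8605000 m^2.


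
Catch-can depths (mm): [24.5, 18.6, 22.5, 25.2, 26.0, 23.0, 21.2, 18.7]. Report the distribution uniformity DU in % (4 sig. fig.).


Approach: apply the low-quarter distribution uniformity, DU = (mean of lowest quarter of readings / overall mean)*100.
sorted lowest 2 of 8: [18.6, 18.7] -> mean = 18.6500 mm
overall mean = 22.4625 mm
DU = (18.6500/22.4625)*100 = 83.03 %
Therefore the distribution uniformity DU = 83.03 %.


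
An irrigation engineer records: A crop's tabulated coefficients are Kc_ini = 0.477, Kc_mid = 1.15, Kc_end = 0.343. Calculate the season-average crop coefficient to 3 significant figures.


Approach: apply a simple seasonal average, Kc_avg = (Kc_ini + Kc_mid + Kc_end)/3.
Kc_avg = (0.477 + 1.15 + 0.343)/3 = 0.657
Therefore the season-average crop coefficient = 0.657.


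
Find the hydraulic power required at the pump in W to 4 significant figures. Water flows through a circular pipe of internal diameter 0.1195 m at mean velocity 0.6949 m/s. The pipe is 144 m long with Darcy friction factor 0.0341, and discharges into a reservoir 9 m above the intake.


Approach: apply continuity + Darcy-Weisbach + hydraulic power, Q = A*v; hf = f*(L/D)*(v^2/(2g)); H = static + hf; P = rho*g*Q*H.
Step 1 — flow rate (continuity, Q = A*v):
  A = pi*(0.1195/2)^2 = 0.0112157 m^2
  Q = 0.0112157 * 0.6949 = 0.00779378 m^3/s
Step 2 — friction head loss (Darcy-Weisbach):
  hf = 0.0341 * (144/0.1195) * (0.6949^2 / (2*9.81))
  hf = 1.01133 m
Step 3 — total head: H = 9 + 1.01133 = 10.0113 m
Step 4 — hydraulic power (P = rho*g*Q*H):
  P = 1000 * 9.81 * 0.00779378 * 10.0113 = 765.4 W
Therefore the hydraulic power required at the pump = 765.4 W.


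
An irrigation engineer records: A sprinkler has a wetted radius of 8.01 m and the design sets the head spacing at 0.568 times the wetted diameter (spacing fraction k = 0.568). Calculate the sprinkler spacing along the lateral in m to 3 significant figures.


Approach: apply the sprinkler spacing rule (spacing as a fraction of wetted diameter), S = k*(2*R).
S = 0.568 * (2 * 8.01) = 9.10 m
Therefore the sprinkler spacing along the lateral = 9.10 m.


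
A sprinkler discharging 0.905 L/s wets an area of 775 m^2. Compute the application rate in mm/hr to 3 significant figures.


Approach: apply the application rate relation, rate = (Q/A)*3600.
rate = (0.905 / 775) * 3600 = 4.20 mm/hr
Therefore the application rate = 4.20 mm/hr.


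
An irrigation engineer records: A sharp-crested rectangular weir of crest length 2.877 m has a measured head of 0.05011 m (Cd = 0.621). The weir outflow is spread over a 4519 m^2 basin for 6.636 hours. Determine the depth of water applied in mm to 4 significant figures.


Approach: apply the rectangular weir equation with a volume-to-depth conversion, Q = (2/3)*Cd*L*sqrt(2g)*H^1.5; d = Q*t/A * 1000.
Step 1 — weir discharge:
  Q = (2/3)*0.621*2.877*sqrt(2*9.81)*0.05011^1.5 = 0.0591802 m^3/s
Step 2 — volume: V = 0.0591802 * 6.636*3600 = 1413.79 m^3
Step 3 — depth: d = V/A * 1000 = 1413.79/4519 * 1000 = 312.9 mm
Therefore the depth of water applied = 312.9 mm.


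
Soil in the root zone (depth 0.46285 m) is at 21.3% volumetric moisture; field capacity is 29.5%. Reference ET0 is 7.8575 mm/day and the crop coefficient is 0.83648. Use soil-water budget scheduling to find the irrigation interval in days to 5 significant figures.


Approach: apply soil-water budget scheduling, SMD = (FC-theta)/100*depth*1000; ETc = ET0*Kc; interval = SMD/ETc.
Step 1 — soil moisture deficit:
  SMD = (29.5 - 21.3)/100 * 0.46285 * 1000 = 37.95370 mm
Step 2 — daily crop ET (ETc = ET0*Kc):
  ETc = 7.8575 * 0.83648 = 6.572642 mm/day
Step 3 — irrigation interval (SMD/ETc):
  interval = 37.95370 / 6.572642 = 5.7745 days
Therefore the irrigation interval = 5.7745 days.


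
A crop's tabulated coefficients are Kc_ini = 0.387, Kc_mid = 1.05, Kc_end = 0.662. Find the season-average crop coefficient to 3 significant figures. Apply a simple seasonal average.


Approach: apply a simple seasonal average, Kc_avg = (Kc_ini + Kc_mid + Kc_end)/3.
Kc_avg = (0.387 + 1.05 + 0.662)/3 = 0.700
Therefore the season-average crop coefficient = 0.700.


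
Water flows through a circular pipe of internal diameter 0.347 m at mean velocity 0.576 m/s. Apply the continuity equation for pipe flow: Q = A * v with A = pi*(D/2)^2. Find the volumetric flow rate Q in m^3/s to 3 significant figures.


A = pi*(0.347/2)^2 = 0.094569 m^2
Q = 0.094569 * 0.576 = 0.0545 m^3/s
Therefore the volumetric flow rate Q = 0.0545 m^3/s.


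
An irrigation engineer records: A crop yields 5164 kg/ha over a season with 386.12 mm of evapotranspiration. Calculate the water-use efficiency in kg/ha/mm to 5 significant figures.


Approach: apply the water-use efficiency ratio, WUE = yield/ET.
WUE = 5164 / 386.12 = 13.374 kg/ha/mm
Therefore the water-use efficiency = 13.374 kg/ha/mm.


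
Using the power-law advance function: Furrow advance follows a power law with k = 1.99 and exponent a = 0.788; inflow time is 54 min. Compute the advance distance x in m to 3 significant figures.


Approach: apply the power-law advance function, x = k*t^a.
x = 1.99 * 54^0.788 = 46.1 m
Therefore the advance distance x = 46.1 m.


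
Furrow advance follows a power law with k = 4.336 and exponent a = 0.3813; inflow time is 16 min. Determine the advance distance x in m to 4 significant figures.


Approach: apply the power-law advance function, x = k*t^a.
x = 4.336 * 16^0.3813 = 12.48 m
Therefore the advance distance x = 12.48 m.


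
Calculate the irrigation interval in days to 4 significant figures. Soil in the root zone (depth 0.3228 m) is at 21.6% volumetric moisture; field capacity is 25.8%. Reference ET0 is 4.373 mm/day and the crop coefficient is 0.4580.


Approach: apply soil-water budget scheduling, SMD = (FC-theta)/100*depth*1000; ETc = ET0*Kc; interval = SMD/ETc.
Step 1 — soil moisture deficit:
  SMD = (25.8 - 21.6)/100 * 0.3228 * 1000 = 13.5576 mm
Step 2 — daily crop ET (ETc = ET0*Kc):
  ETc = 4.373 * 0.4580 = 2.00283 mm/day
Step 3 — irrigation interval (SMD/ETc):
  interval = 13.5576 / 2.00283 = 6.769 days
Therefore the irrigation interval = 6.769 days.


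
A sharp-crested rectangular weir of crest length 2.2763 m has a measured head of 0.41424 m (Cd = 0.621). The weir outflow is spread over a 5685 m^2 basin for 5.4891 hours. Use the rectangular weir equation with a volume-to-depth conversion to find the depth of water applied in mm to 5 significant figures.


Approach: apply the rectangular weir equation with a volume-to-depth conversion, Q = (2/3)*Cd*L*sqrt(2g)*H^1.5; d = Q*t/A * 1000.
Step 1 — weir discharge:
  Q = (2/3)*0.621*2.2763*sqrt(2*9.81)*0.41424^1.5 = 1.112903 m^3/s
Step 2 — volume: V = 1.112903 * 5.4891*3600 = 21991.81 m^3
Step 3 — depth: d = V/A * 1000 = 21991.81/5685 * 1000 = 3868.4 mm
Therefore the depth of water applied = 3868.4 mm.


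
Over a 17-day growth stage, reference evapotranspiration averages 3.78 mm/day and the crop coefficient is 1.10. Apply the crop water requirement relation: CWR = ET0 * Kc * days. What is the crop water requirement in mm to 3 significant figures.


CWR = 3.78 * 1.10 * 17 = 70.7 mm
Therefore the crop water requirement = 70.7 mm.


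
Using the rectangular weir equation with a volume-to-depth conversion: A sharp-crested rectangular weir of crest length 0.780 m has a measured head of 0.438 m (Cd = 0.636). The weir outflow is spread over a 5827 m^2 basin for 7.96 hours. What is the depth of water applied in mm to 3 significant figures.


Approach: apply the rectangular weir equation with a volume-to-depth conversion, Q = (2/3)*Cd*L*sqrt(2g)*H^1.5; d = Q*t/A * 1000.
Step 1 — weir discharge:
  Q = (2/3)*0.636*0.780*sqrt(2*9.81)*0.438^1.5 = 0.42464 m^3/s
Step 2 — volume: V = 0.42464 * 7.96*3600 = 12168 m^3
Step 3 — depth: d = V/A * 1000 = 12168/5827 * 1000 = 2090 mm
Therefore the depth of water applied = 2090 mm.


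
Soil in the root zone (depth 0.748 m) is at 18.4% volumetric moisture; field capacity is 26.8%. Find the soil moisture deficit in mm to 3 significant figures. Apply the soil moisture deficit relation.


Approach: apply the soil moisture deficit relation, SMD = (FC - theta)/100 * depth * 1000.
SMD = (26.8 - 18.4)/100 * 0.748 * 1000 = 62.8 mm
Therefore the soil moisture deficit = 62.8 mm.


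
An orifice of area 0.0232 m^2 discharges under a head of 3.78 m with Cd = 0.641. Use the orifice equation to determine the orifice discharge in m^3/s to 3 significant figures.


Approach: apply the orifice equation, Q = Cd*A*sqrt(2*g*h).
Q = 0.641 * 0.0232 * sqrt(2*9.81*3.78) = 0.128 m^3/s
Therefore the orifice discharge = 0.128 m^3/s.


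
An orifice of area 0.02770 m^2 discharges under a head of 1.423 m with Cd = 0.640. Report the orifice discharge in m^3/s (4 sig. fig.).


Approach: apply the orifice equation, Q = Cd*A*sqrt(2*g*h).
Q = 0.640 * 0.02770 * sqrt(2*9.81*1.423) = 0.09367 m^3/s
Therefore the orifice discharge = 0.09367 m^3/s.


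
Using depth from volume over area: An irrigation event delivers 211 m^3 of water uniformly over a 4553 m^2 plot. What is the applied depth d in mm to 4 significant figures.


Approach: apply depth from volume over area, d = (V/A)*1000.
d = (211 / 4553) * 1000 = 46.34 mm
Therefore the applied depth d = 46.34 mm.


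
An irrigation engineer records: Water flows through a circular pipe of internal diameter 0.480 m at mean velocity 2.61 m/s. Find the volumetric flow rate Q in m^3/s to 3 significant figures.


Approach: apply the continuity equation for pipe flow, Q = A * v with A = pi*(D/2)^2.
A = pi*(0.480/2)^2 = 0.18096 m^2
Q = 0.18096 * 2.61 = 0.472 m^3/s
Therefore the volumetric flow rate Q = 0.472 m^3/s.


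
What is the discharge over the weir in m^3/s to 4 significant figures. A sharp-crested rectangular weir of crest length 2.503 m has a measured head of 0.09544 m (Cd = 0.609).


Approach: apply the rectangular weir equation, Q = (2/3)*Cd*L*sqrt(2g)*H^1.5.
Q = (2/3)*0.609*2.503*sqrt(2*9.81)*0.09544^1.5 = 0.1327 m^3/s
Therefore the discharge over the weir = 0.1327 m^3/s.


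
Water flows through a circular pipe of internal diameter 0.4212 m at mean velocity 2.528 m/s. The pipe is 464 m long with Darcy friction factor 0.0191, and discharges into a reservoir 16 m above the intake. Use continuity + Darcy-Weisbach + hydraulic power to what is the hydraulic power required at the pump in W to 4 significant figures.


Approach: apply continuity + Darcy-Weisbach + hydraulic power, Q = A*v; hf = f*(L/D)*(v^2/(2g)); H = static + hf; P = rho*g*Q*H.
Step 1 — flow rate (continuity, Q = A*v):
  A = pi*(0.4212/2)^2 = 0.139337 m^2
  Q = 0.139337 * 2.528 = 0.352244 m^3/s
Step 2 — friction head loss (Darcy-Weisbach):
  hf = 0.0191 * (464/0.4212) * (2.528^2 / (2*9.81))
  hf = 6.85359 m
Step 3 — total head: H = 16 + 6.85359 = 22.8536 m
Step 4 — hydraulic power (P = rho*g*Q*H):
  P = 1000 * 9.81 * 0.352244 * 22.8536 = 78970 W
Therefore the hydraulic power required at the pump = 78970 W.


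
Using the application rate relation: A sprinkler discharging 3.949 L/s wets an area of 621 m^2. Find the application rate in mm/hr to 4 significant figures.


Approach: apply the application rate relation, rate = (Q/A)*3600.
rate = (3.949 / 621) * 3600 = 22.89 mm/hr
Therefore the application rate = 22.89 mm/hr.


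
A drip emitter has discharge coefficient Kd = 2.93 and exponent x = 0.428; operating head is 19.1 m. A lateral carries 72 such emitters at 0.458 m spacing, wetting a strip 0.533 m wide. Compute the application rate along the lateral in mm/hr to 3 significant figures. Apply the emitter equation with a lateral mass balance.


Approach: apply the emitter equation with a lateral mass balance, q = Kd*h^x; Q = n*q; rate = Q/(n*spacing*width).
Step 1 — single emitter flow (q = Kd*h^x):
  q = 2.93 * 19.1^0.428 = 10.355 L/hr
Step 2 — total lateral flow: Q = 72 * 10.355 = 745.56 L/hr
Step 3 — wetted area: A = 72 * 0.458 * 0.533 = 17.576 m^2
Step 4 — application rate: Q/A = 745.56/17.576 = 42.4 mm/hr
Therefore the application rate along the lateral = 42.4 mm/hr.


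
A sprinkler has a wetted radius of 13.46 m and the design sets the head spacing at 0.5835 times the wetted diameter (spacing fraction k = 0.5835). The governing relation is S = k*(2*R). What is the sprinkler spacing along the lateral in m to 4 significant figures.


S = 0.5835 * (2 * 13.46) = 15.71 m
Therefore the sprinkler spacing along the lateral = 15.71 m.


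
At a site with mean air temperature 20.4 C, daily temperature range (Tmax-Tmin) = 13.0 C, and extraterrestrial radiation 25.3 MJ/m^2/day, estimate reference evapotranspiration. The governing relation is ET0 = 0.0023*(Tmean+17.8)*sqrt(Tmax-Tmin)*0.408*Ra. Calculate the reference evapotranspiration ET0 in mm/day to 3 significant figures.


ET0 = 0.0023*(20.4+17.8)*sqrt(13.0)*0.408*25.3 = 3.27 mm/day
Therefore the reference evapotranspiration ET0 = 3.27 mm/day.


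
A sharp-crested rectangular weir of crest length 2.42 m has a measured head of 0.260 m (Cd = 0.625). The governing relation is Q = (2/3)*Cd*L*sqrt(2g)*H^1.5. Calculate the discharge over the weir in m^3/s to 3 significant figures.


Q = (2/3)*0.625*2.42*sqrt(2*9.81)*0.260^1.5 = 0.592 m^3/s
Therefore the discharge over the weir = 0.592 m^3/s.


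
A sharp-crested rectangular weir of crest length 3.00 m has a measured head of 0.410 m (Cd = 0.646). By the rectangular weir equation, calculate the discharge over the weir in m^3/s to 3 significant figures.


Approach: apply the rectangular weir equation, Q = (2/3)*Cd*L*sqrt(2g)*H^1.5.
Q = (2/3)*0.646*3.00*sqrt(2*9.81)*0.410^1.5 = 1.50 m^3/s
Therefore the discharge over the weir = 1.50 m^3/s.


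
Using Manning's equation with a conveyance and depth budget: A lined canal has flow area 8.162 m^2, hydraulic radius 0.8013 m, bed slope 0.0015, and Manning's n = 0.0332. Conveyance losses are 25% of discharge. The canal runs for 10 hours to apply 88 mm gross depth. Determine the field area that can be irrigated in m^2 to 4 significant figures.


Approach: apply Manning's equation with a conveyance and depth budget, Q = (1/n)*A*R^(2/3)*S^(1/2); Q_field = Q*(1-loss); Area = Q_field*t/(d/1000).
Step 1 — canal discharge (Manning's equation):
  Q = (1/0.0332) * 8.162 * 0.8013^(2/3) * 0.0015^(1/2) = 8.21424 m^3/s
Step 2 — delivered flow: Q_field = 8.21424*(1 - 25/100) = 6.16068 m^3/s
Step 3 — volume delivered: V = 6.16068 * 10*3600 = 221785 m^3
Step 4 — area served: A = V / (depth/1000) = 221785 / 0.088 = 2520000 m^2
Therefore the field area that can be irrigated = 2520000 m^2.
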